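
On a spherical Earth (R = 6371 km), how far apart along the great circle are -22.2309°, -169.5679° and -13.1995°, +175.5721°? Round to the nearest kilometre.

Δλ = 175.5721 − -169.5679 = 345.1400°; wrapped into (−180°, 180°]: -14.8600°.
Δφ = -13.1995 − -22.2309 = 9.0314°.
a = sin²(Δφ/2) + cos φ₁ · cos φ₂ · sin²(Δλ/2) = 0.021269.
c = 2·atan2(√a, √(1−a)) = 0.29272 rad → d = 6371·c ≈ 1864.94 km.

1865 km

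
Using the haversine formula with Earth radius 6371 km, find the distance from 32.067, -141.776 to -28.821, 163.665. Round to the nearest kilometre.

8890 km

Δλ = 163.665 − -141.776 = 305.441°; wrapped into (−180°, 180°]: -54.559°.
Δφ = -28.821 − 32.067 = -60.888°.
a = sin²(Δφ/2) + cos φ₁ · cos φ₂ · sin²(Δλ/2) = 0.412707.
c = 2·atan2(√a, √(1−a)) = 1.39531 rad → d = 6371·c ≈ 8889.53 km.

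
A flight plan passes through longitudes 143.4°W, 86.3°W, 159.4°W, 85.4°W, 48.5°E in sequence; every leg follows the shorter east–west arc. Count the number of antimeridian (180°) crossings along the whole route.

Leg 1: -143.4° → -86.3°, shortest Δλ = 57.1° (east) — does not cross 180°.
Leg 2: -86.3° → -159.4°, shortest Δλ = -73.1° (west) — does not cross 180°.
Leg 3: -159.4° → -85.4°, shortest Δλ = 74.0° (east) — does not cross 180°.
Leg 4: -85.4° → +48.5°, shortest Δλ = 133.9° (east) — does not cross 180°.
Total crossings: 0.

0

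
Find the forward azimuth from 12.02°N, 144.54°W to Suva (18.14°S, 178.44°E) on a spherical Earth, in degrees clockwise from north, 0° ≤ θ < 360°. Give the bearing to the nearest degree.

Δλ = 178.44 − -144.54 = 322.98°; wrapped into (−180°, 180°]: -37.02°.
θ = atan2( sin Δλ · cos φ₂ , cos φ₁ · sin φ₂ − sin φ₁ · cos φ₂ · cos Δλ )
  = atan2(-0.57217, -0.46252) = -128.951° → normalised to [0°, 360°): 231.049°.

231°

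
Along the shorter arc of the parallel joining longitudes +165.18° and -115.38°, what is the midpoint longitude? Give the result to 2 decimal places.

Signed shortest Δλ from +165.18° to -115.38° is +79.44°.
Midpoint longitude = +165.18° + (+79.44°)/2 = +165.18° + 39.72° = +204.90°.
Normalise into (−180°, 180°]: -155.10°.
(The naïve average (+165.18 + -115.38)/2 = 24.9° is on the wrong side of the globe.)

-155.10°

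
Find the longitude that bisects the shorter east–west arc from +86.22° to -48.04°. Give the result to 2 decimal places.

Signed shortest Δλ from +86.22° to -48.04° is -134.26°.
Midpoint longitude = +86.22° + (-134.26°)/2 = +86.22° − 67.13° = +19.09°.

+19.09°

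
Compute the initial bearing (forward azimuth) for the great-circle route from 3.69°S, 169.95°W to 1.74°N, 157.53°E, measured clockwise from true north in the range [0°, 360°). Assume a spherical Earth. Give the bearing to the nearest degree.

Δλ = 157.53 − -169.95 = 327.48°; wrapped into (−180°, 180°]: -32.52°.
θ = atan2( sin Δλ · cos φ₂ , cos φ₁ · sin φ₂ − sin φ₁ · cos φ₂ · cos Δλ )
  = atan2(-0.53735, 0.08454) = -81.059° → normalised to [0°, 360°): 278.941°.

279°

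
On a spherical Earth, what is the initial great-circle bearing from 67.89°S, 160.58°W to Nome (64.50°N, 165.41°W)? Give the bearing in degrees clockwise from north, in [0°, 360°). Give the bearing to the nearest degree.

Δλ = -165.41 − -160.58 = -4.83°.
θ = atan2( sin Δλ · cos φ₂ , cos φ₁ · sin φ₂ − sin φ₁ · cos φ₂ · cos Δλ )
  = atan2(-0.03625, 0.73716) = -2.815° → normalised to [0°, 360°): 357.185°.

357°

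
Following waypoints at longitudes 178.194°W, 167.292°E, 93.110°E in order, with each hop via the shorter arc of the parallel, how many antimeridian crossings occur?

1

Leg 1: -178.194° → +167.292°, shortest Δλ = -14.514° (west) — crosses 180°.
Leg 2: +167.292° → +93.110°, shortest Δλ = -74.182° (west) — does not cross 180°.
Total crossings: 1.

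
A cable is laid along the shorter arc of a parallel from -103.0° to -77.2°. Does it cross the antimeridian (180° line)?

Signed shortest Δλ = ((-77.2 − -103.0 + 180) mod 360) − 180 = 25.8°.
Going east by 25.8° from -103.0° reaches -77.2° without touching 180°.

No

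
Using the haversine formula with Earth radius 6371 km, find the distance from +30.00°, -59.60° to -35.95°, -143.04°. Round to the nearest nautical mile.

Δλ = -143.04 − -59.60 = -83.44°.
Δφ = -35.95 − 30.00 = -65.95°.
a = sin²(Δφ/2) + cos φ₁ · cos φ₂ · sin²(Δλ/2) = 0.606723.
c = 2·atan2(√a, √(1−a)) = 1.78590 rad → d = 6371·c ≈ 11377.95 km ≈ 6143.60 nmi.

6144 nmi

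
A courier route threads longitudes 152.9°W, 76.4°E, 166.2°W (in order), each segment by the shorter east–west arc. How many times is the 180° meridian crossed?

Leg 1: -152.9° → +76.4°, shortest Δλ = -130.7° (west) — crosses 180°.
Leg 2: +76.4° → -166.2°, shortest Δλ = 117.4° (east) — crosses 180°.
Total crossings: 2.

2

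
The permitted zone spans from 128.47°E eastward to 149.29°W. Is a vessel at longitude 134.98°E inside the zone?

Yes

Band width going east from +128.47° to -149.29°: ((-149.29 − 128.47) mod 360) = 82.24°.
Offset of +134.98° east of the west edge: ((134.98 − 128.47) mod 360) = 6.51°.
6.51° ≤ 82.24° ⇒ inside.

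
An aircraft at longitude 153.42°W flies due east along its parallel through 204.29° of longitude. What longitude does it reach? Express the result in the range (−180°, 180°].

Start at -153.42°; shift +204.29° → +50.87°.
+50.87° already lies in (−180°, 180°].

50.87°E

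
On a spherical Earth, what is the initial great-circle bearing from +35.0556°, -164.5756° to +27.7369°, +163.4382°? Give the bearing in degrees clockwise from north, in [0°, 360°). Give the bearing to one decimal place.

263.9°

Δλ = 163.4382 − -164.5756 = 328.0138°; wrapped into (−180°, 180°]: -31.9862°.
θ = atan2( sin Δλ · cos φ₂ , cos φ₁ · sin φ₂ − sin φ₁ · cos φ₂ · cos Δλ )
  = atan2(-0.46885, -0.05021) = -96.112° → normalised to [0°, 360°): 263.888°.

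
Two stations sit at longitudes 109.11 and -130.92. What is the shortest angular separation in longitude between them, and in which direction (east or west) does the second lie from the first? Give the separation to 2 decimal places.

Raw difference: -130.92 − 109.11 = -240.03°.
Normalise into (−180°, 180°]: -240.03° + 360° = 119.97°.
Positive ⇒ the second point lies to the east; separation 119.97°.

119.97° east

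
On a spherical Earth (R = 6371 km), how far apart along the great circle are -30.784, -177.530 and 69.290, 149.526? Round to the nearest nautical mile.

6180 nmi

Δλ = 149.526 − -177.530 = 327.056°; wrapped into (−180°, 180°]: -32.944°.
Δφ = 69.290 − -30.784 = 100.074°.
a = sin²(Δφ/2) + cos φ₁ · cos φ₂ · sin²(Δλ/2) = 0.611886.
c = 2·atan2(√a, √(1−a)) = 1.79648 rad → d = 6371·c ≈ 11445.37 km ≈ 6180.01 nmi.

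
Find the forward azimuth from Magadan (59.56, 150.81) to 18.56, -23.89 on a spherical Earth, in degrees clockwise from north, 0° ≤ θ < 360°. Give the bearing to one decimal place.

354.9°

Δλ = -23.89 − 150.81 = -174.70°.
θ = atan2( sin Δλ · cos φ₂ , cos φ₁ · sin φ₂ − sin φ₁ · cos φ₂ · cos Δλ )
  = atan2(-0.08757, 0.97509) = -5.132° → normalised to [0°, 360°): 354.868°.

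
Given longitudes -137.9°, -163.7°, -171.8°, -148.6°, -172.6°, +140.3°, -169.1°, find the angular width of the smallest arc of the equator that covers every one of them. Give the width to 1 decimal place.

Sort the longitudes: -172.6°, -171.8°, -169.1°, -163.7°, -148.6°, -137.9°, +140.3°.
Eastward gaps between consecutive values (wrapping around): 0.8°, 2.7°, 5.4°, 15.1°, 10.7°, 278.2°, 47.1°.
Largest gap = 278.2° ⇒ minimal covering band is its complement: 360° − 278.2° = 81.8°.
Band runs from +140.3° eastward to -137.9°, crossing the antimeridian.

81.8°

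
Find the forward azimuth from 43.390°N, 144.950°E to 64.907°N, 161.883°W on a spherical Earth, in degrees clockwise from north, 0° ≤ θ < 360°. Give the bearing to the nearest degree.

Δλ = -161.883 − 144.950 = -306.833°; wrapped into (−180°, 180°]: 53.167°.
θ = atan2( sin Δλ · cos φ₂ , cos φ₁ · sin φ₂ − sin φ₁ · cos φ₂ · cos Δλ )
  = atan2(0.33943, 0.48346) = 35.072° → normalised to [0°, 360°): 35.072°.

35°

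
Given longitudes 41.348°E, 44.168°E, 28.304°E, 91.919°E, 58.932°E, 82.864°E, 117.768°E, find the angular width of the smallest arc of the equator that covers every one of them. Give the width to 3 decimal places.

89.464°

Sort the longitudes: +28.304°, +41.348°, +44.168°, +58.932°, +82.864°, +91.919°, +117.768°.
Eastward gaps between consecutive values (wrapping around): 13.044°, 2.820°, 14.764°, 23.932°, 9.055°, 25.849°, 270.536°.
Largest gap = 270.536° ⇒ minimal covering band is its complement: 360° − 270.536° = 89.464°.
Band runs from +28.304° eastward to +117.768°.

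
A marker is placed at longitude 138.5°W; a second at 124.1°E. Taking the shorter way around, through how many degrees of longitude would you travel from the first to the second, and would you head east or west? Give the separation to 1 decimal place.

97.4° west

Raw difference: 124.1 − -138.5 = 262.6°.
Normalise into (−180°, 180°]: 262.6° − 360° = -97.4°.
Negative ⇒ the second point lies to the west; separation 97.4°.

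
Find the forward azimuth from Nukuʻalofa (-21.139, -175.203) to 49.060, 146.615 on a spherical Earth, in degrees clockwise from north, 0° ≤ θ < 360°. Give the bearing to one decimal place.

335.5°

Δλ = 146.615 − -175.203 = 321.818°; wrapped into (−180°, 180°]: -38.182°.
θ = atan2( sin Δλ · cos φ₂ , cos φ₁ · sin φ₂ − sin φ₁ · cos φ₂ · cos Δλ )
  = atan2(-0.40506, 0.89032) = -24.464° → normalised to [0°, 360°): 335.536°.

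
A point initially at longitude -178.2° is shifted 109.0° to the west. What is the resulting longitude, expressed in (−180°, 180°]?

+72.8°

Start at -178.2°; shift −109.0° → -287.2°.
-287.2° lies outside (−180°, 180°]; add 360° → +72.8°.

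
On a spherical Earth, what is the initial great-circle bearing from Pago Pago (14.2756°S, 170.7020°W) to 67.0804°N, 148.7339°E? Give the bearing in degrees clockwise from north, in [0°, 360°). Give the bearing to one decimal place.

Δλ = 148.7339 − -170.7020 = 319.4359°; wrapped into (−180°, 180°]: -40.5641°.
θ = atan2( sin Δλ · cos φ₂ , cos φ₁ · sin φ₂ − sin φ₁ · cos φ₂ · cos Δλ )
  = atan2(-0.25325, 0.96556) = -14.697° → normalised to [0°, 360°): 345.303°.

345.3°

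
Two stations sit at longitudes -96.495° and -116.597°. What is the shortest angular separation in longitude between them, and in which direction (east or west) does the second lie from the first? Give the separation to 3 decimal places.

20.102° west

Raw difference: -116.597 − -96.495 = -20.102°.
Normalise into (−180°, 180°]: -20.102° stays -20.102°.
Negative ⇒ the second point lies to the west; separation 20.102°.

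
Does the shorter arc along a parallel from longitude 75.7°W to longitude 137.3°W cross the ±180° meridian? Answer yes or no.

No

Signed shortest Δλ = ((-137.3 − -75.7 + 180) mod 360) − 180 = -61.6°.
Going west by 61.6° from -75.7° reaches -137.3° without touching 180°.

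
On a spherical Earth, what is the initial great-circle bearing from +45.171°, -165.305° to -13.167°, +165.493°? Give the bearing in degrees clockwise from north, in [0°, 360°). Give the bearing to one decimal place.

Δλ = 165.493 − -165.305 = 330.798°; wrapped into (−180°, 180°]: -29.202°.
θ = atan2( sin Δλ · cos φ₂ , cos φ₁ · sin φ₂ − sin φ₁ · cos φ₂ · cos Δλ )
  = atan2(-0.47506, -0.76339) = -148.106° → normalised to [0°, 360°): 211.894°.

211.9°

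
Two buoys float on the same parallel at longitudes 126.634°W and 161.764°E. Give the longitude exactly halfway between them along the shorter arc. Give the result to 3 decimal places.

162.435°W

Signed shortest Δλ from -126.634° to +161.764° is -71.602°.
Midpoint longitude = -126.634° + (-71.602°)/2 = -126.634° − 35.801° = -162.435°.
(The naïve average (-126.634 + +161.764)/2 = 17.565° is on the wrong side of the globe.)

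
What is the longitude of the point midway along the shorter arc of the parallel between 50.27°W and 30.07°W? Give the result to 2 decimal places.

Signed shortest Δλ from -50.27° to -30.07° is +20.20°.
Midpoint longitude = -50.27° + (+20.20°)/2 = -50.27° + 10.10° = -40.17°.

40.17°W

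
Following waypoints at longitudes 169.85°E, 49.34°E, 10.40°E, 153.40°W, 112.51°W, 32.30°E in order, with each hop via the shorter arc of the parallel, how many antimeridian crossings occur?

Leg 1: +169.85° → +49.34°, shortest Δλ = -120.51° (west) — does not cross 180°.
Leg 2: +49.34° → +10.40°, shortest Δλ = -38.94° (west) — does not cross 180°.
Leg 3: +10.40° → -153.40°, shortest Δλ = -163.8° (west) — does not cross 180°.
Leg 4: -153.40° → -112.51°, shortest Δλ = 40.89° (east) — does not cross 180°.
Leg 5: -112.51° → +32.30°, shortest Δλ = 144.81° (east) — does not cross 180°.
Total crossings: 0.

0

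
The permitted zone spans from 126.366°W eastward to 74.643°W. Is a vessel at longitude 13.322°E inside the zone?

Band width going east from -126.366° to -74.643°: ((-74.643 − -126.366) mod 360) = 51.723°.
Offset of +13.322° east of the west edge: ((13.322 − -126.366) mod 360) = 139.688°.
139.688° > 51.723° ⇒ outside.

No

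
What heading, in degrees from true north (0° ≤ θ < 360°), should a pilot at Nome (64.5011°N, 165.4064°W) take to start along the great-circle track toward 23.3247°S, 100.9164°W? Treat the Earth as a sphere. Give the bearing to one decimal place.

Δλ = -100.9164 − -165.4064 = 64.4900°.
θ = atan2( sin Δλ · cos φ₂ , cos φ₁ · sin φ₂ − sin φ₁ · cos φ₂ · cos Δλ )
  = atan2(0.82875, -0.52740) = 122.472° → normalised to [0°, 360°): 122.472°.

122.5°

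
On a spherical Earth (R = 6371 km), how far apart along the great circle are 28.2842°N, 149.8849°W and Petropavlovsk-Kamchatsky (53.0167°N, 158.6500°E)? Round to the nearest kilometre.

Δλ = 158.6500 − -149.8849 = 308.5349°; wrapped into (−180°, 180°]: -51.4651°.
Δφ = 53.0167 − 28.2842 = 24.7325°.
a = sin²(Δφ/2) + cos φ₁ · cos φ₂ · sin²(Δλ/2) = 0.145726.
c = 2·atan2(√a, √(1−a)) = 0.78336 rad → d = 6371·c ≈ 4990.78 km.

4991 km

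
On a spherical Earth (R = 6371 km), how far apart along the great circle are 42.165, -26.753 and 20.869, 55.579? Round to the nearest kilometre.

Δλ = 55.579 − -26.753 = 82.332°.
Δφ = 20.869 − 42.165 = -21.296°.
a = sin²(Δφ/2) + cos φ₁ · cos φ₂ · sin²(Δλ/2) = 0.334229.
c = 2·atan2(√a, √(1−a)) = 1.23286 rad → d = 6371·c ≈ 7854.55 km.

7855 km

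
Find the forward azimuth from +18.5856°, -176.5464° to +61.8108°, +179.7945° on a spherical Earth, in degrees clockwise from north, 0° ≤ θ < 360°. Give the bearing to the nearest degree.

Δλ = 179.7945 − -176.5464 = 356.3409°; wrapped into (−180°, 180°]: -3.6591°.
θ = atan2( sin Δλ · cos φ₂ , cos φ₁ · sin φ₂ − sin φ₁ · cos φ₂ · cos Δλ )
  = atan2(-0.03015, 0.68517) = -2.519° → normalised to [0°, 360°): 357.481°.

357°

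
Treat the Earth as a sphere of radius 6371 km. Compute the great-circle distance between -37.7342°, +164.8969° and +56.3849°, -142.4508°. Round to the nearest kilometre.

Δλ = -142.4508 − 164.8969 = -307.3477°; wrapped into (−180°, 180°]: 52.6523°.
Δφ = 56.3849 − -37.7342 = 94.1191°.
a = sin²(Δφ/2) + cos φ₁ · cos φ₂ · sin²(Δλ/2) = 0.622025.
c = 2·atan2(√a, √(1−a)) = 1.81734 rad → d = 6371·c ≈ 11578.25 km.

11578 km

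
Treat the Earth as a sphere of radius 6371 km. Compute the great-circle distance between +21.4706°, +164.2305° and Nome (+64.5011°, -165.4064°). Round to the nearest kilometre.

5278 km

Δλ = -165.4064 − 164.2305 = -329.6369°; wrapped into (−180°, 180°]: 30.3631°.
Δφ = 64.5011 − 21.4706 = 43.0305°.
a = sin²(Δφ/2) + cos φ₁ · cos φ₂ · sin²(Δλ/2) = 0.161979.
c = 2·atan2(√a, √(1−a)) = 0.82842 rad → d = 6371·c ≈ 5277.86 km.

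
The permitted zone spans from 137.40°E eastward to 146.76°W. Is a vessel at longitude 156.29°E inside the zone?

Yes

Band width going east from +137.40° to -146.76°: ((-146.76 − 137.40) mod 360) = 75.84°.
Offset of +156.29° east of the west edge: ((156.29 − 137.40) mod 360) = 18.89°.
18.89° ≤ 75.84° ⇒ inside.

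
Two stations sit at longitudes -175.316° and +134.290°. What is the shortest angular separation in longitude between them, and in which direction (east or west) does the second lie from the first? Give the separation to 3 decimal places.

50.394° west

Raw difference: 134.290 − -175.316 = 309.606°.
Normalise into (−180°, 180°]: 309.606° − 360° = -50.394°.
Negative ⇒ the second point lies to the west; separation 50.394°.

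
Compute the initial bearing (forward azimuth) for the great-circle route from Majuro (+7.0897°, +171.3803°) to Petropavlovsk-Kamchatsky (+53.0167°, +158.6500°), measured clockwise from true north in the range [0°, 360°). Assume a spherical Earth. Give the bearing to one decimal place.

349.6°

Δλ = 158.6500 − 171.3803 = -12.7303°.
θ = atan2( sin Δλ · cos φ₂ , cos φ₁ · sin φ₂ − sin φ₁ · cos φ₂ · cos Δλ )
  = atan2(-0.13257, 0.72028) = -10.428° → normalised to [0°, 360°): 349.572°.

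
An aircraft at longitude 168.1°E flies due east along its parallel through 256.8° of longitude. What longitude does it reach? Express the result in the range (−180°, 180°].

64.9°E

Start at +168.1°; shift +256.8° → +424.9°.
+424.9° lies outside (−180°, 180°]; subtract 360° → +64.9°.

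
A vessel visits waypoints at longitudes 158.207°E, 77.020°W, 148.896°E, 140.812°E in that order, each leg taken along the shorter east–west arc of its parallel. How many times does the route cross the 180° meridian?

Leg 1: +158.207° → -77.020°, shortest Δλ = 124.773° (east) — crosses 180°.
Leg 2: -77.020° → +148.896°, shortest Δλ = -134.084° (west) — crosses 180°.
Leg 3: +148.896° → +140.812°, shortest Δλ = -8.084° (west) — does not cross 180°.
Total crossings: 2.

2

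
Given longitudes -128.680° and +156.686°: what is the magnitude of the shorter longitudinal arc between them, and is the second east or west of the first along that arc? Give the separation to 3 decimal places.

Raw difference: 156.686 − -128.680 = 285.366°.
Normalise into (−180°, 180°]: 285.366° − 360° = -74.634°.
Negative ⇒ the second point lies to the west; separation 74.634°.

74.634° west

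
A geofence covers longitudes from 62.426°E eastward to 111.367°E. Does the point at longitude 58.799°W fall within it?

No

Band width going east from +62.426° to +111.367°: ((111.367 − 62.426) mod 360) = 48.941°.
Offset of -58.799° east of the west edge: ((-58.799 − 62.426) mod 360) = 238.775°.
238.775° > 48.941° ⇒ outside.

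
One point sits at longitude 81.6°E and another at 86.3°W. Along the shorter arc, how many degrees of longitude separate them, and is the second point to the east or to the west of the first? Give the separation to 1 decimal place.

167.9° west

Raw difference: -86.3 − 81.6 = -167.9°.
Normalise into (−180°, 180°]: -167.9° stays -167.9°.
Negative ⇒ the second point lies to the west; separation 167.9°.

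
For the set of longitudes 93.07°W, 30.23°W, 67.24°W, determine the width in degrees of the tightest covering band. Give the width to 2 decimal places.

62.84°

Sort the longitudes: -93.07°, -67.24°, -30.23°.
Eastward gaps between consecutive values (wrapping around): 25.83°, 37.01°, 297.16°.
Largest gap = 297.16° ⇒ minimal covering band is its complement: 360° − 297.16° = 62.84°.
Band runs from -93.07° eastward to -30.23°.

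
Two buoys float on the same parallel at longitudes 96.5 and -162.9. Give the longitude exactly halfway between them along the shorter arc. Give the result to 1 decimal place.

+146.8°

Signed shortest Δλ from +96.5° to -162.9° is +100.6°.
Midpoint longitude = +96.5° + (+100.6°)/2 = +96.5° + 50.3° = +146.8°.
(The naïve average (+96.5 + -162.9)/2 = -33.2° is on the wrong side of the globe.)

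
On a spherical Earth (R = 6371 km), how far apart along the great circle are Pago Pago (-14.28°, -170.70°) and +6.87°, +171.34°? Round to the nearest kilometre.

3075 km

Δλ = 171.34 − -170.70 = 342.04°; wrapped into (−180°, 180°]: -17.96°.
Δφ = 6.87 − -14.28 = 21.15°.
a = sin²(Δφ/2) + cos φ₁ · cos φ₂ · sin²(Δλ/2) = 0.057122.
c = 2·atan2(√a, √(1−a)) = 0.48268 rad → d = 6371·c ≈ 3075.13 km.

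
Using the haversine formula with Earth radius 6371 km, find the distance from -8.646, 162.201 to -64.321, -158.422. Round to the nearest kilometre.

Δλ = -158.422 − 162.201 = -320.623°; wrapped into (−180°, 180°]: 39.377°.
Δφ = -64.321 − -8.646 = -55.675°.
a = sin²(Δφ/2) + cos φ₁ · cos φ₂ · sin²(Δλ/2) = 0.266683.
c = 2·atan2(√a, √(1−a)) = 1.08532 rad → d = 6371·c ≈ 6914.55 km.

6915 km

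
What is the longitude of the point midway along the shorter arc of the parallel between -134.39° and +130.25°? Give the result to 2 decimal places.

+177.93°

Signed shortest Δλ from -134.39° to +130.25° is -95.36°.
Midpoint longitude = -134.39° + (-95.36°)/2 = -134.39° − 47.68° = -182.07°.
Normalise into (−180°, 180°]: +177.93°.
(The naïve average (-134.39 + +130.25)/2 = -2.07° is on the wrong side of the globe.)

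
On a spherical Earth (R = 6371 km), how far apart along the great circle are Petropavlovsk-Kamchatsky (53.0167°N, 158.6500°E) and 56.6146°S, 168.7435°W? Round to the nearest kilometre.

12547 km

Δλ = -168.7435 − 158.6500 = -327.3935°; wrapped into (−180°, 180°]: 32.6065°.
Δφ = -56.6146 − 53.0167 = -109.6313°.
a = sin²(Δφ/2) + cos φ₁ · cos φ₂ · sin²(Δλ/2) = 0.694070.
c = 2·atan2(√a, √(1−a)) = 1.96941 rad → d = 6371·c ≈ 12547.10 km.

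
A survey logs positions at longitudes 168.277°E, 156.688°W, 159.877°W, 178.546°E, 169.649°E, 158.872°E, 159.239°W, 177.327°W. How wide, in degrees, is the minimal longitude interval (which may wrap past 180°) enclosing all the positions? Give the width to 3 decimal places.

Sort the longitudes: -177.327°, -159.877°, -159.239°, -156.688°, +158.872°, +168.277°, +169.649°, +178.546°.
Eastward gaps between consecutive values (wrapping around): 17.450°, 0.638°, 2.551°, 315.560°, 9.405°, 1.372°, 8.897°, 4.127°.
Largest gap = 315.560° ⇒ minimal covering band is its complement: 360° − 315.560° = 44.440°.
Band runs from +158.872° eastward to -156.688°, crossing the antimeridian.

44.440°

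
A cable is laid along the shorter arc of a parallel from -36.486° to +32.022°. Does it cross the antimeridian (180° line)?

Signed shortest Δλ = ((32.022 − -36.486 + 180) mod 360) − 180 = 68.508°.
Going east by 68.508° from -36.486° reaches +32.022° without touching 180°.

No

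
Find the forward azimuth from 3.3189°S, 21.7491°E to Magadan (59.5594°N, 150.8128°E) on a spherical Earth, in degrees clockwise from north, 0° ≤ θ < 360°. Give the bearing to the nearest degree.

Δλ = 150.8128 − 21.7491 = 129.0637°.
θ = atan2( sin Δλ · cos φ₂ , cos φ₁ · sin φ₂ − sin φ₁ · cos φ₂ · cos Δλ )
  = atan2(0.39338, 0.84222) = 25.036° → normalised to [0°, 360°): 25.036°.

25°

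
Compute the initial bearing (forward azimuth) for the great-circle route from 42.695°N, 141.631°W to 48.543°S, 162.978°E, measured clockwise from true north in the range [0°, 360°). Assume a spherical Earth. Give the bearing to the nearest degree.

Δλ = 162.978 − -141.631 = 304.609°; wrapped into (−180°, 180°]: -55.391°.
θ = atan2( sin Δλ · cos φ₂ , cos φ₁ · sin φ₂ − sin φ₁ · cos φ₂ · cos Δλ )
  = atan2(-0.54490, -0.80581) = -145.933° → normalised to [0°, 360°): 214.067°.

214°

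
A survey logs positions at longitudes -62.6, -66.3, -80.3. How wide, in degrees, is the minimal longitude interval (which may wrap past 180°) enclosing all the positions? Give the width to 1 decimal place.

17.7°

Sort the longitudes: -80.3°, -66.3°, -62.6°.
Eastward gaps between consecutive values (wrapping around): 14.0°, 3.7°, 342.3°.
Largest gap = 342.3° ⇒ minimal covering band is its complement: 360° − 342.3° = 17.7°.
Band runs from -80.3° eastward to -62.6°.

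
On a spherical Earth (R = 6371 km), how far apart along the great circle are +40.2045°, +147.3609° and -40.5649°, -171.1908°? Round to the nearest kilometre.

Δλ = -171.1908 − 147.3609 = -318.5517°; wrapped into (−180°, 180°]: 41.4483°.
Δφ = -40.5649 − 40.2045 = -80.7694°.
a = sin²(Δφ/2) + cos φ₁ · cos φ₂ · sin²(Δλ/2) = 0.492450.
c = 2·atan2(√a, √(1−a)) = 1.55570 rad → d = 6371·c ≈ 9911.33 km.

9911 km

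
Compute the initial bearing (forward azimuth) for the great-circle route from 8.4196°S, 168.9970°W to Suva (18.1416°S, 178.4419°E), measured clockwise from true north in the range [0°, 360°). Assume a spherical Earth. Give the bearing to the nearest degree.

230°

Δλ = 178.4419 − -168.9970 = 347.4389°; wrapped into (−180°, 180°]: -12.5611°.
θ = atan2( sin Δλ · cos φ₂ , cos φ₁ · sin φ₂ − sin φ₁ · cos φ₂ · cos Δλ )
  = atan2(-0.20667, -0.17220) = -129.801° → normalised to [0°, 360°): 230.199°.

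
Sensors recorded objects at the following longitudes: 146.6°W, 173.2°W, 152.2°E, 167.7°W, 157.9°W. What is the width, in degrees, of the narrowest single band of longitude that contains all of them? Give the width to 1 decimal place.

Sort the longitudes: -173.2°, -167.7°, -157.9°, -146.6°, +152.2°.
Eastward gaps between consecutive values (wrapping around): 5.5°, 9.8°, 11.3°, 298.8°, 34.6°.
Largest gap = 298.8° ⇒ minimal covering band is its complement: 360° − 298.8° = 61.2°.
Band runs from +152.2° eastward to -146.6°, crossing the antimeridian.

61.2°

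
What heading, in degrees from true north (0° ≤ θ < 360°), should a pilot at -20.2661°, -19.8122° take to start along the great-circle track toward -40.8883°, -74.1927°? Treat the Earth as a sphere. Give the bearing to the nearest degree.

Δλ = -74.1927 − -19.8122 = -54.3805°.
θ = atan2( sin Δλ · cos φ₂ , cos φ₁ · sin φ₂ − sin φ₁ · cos φ₂ · cos Δλ )
  = atan2(-0.61454, -0.46156) = -126.909° → normalised to [0°, 360°): 233.091°.

233°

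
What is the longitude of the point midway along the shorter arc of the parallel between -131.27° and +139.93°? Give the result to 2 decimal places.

Signed shortest Δλ from -131.27° to +139.93° is -88.80°.
Midpoint longitude = -131.27° + (-88.80°)/2 = -131.27° − 44.40° = -175.67°.
(The naïve average (-131.27 + +139.93)/2 = 4.33° is on the wrong side of the globe.)

-175.67°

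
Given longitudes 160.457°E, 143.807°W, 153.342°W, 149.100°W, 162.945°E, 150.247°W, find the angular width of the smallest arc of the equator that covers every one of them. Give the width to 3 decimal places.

55.736°

Sort the longitudes: -153.342°, -150.247°, -149.100°, -143.807°, +160.457°, +162.945°.
Eastward gaps between consecutive values (wrapping around): 3.095°, 1.147°, 5.293°, 304.264°, 2.488°, 43.713°.
Largest gap = 304.264° ⇒ minimal covering band is its complement: 360° − 304.264° = 55.736°.
Band runs from +160.457° eastward to -143.807°, crossing the antimeridian.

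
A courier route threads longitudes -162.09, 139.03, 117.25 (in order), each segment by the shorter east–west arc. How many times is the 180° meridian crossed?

1

Leg 1: -162.09° → +139.03°, shortest Δλ = -58.88° (west) — crosses 180°.
Leg 2: +139.03° → +117.25°, shortest Δλ = -21.78° (west) — does not cross 180°.
Total crossings: 1.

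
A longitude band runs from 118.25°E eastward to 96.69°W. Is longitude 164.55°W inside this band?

Band width going east from +118.25° to -96.69°: ((-96.69 − 118.25) mod 360) = 145.06°.
Offset of -164.55° east of the west edge: ((-164.55 − 118.25) mod 360) = 77.20°.
77.20° ≤ 145.06° ⇒ inside.

Yes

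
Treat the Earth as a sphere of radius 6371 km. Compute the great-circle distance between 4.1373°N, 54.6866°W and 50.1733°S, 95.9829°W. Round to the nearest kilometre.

7214 km

Δλ = -95.9829 − -54.6866 = -41.2963°.
Δφ = -50.1733 − 4.1373 = -54.3106°.
a = sin²(Δφ/2) + cos φ₁ · cos φ₂ · sin²(Δλ/2) = 0.287737.
c = 2·atan2(√a, √(1−a)) = 1.13236 rad → d = 6371·c ≈ 7214.25 km.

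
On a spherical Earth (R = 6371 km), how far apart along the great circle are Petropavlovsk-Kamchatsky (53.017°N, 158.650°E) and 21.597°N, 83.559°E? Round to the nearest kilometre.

Δλ = 83.559 − 158.650 = -75.091°.
Δφ = 21.597 − 53.017 = -31.420°.
a = sin²(Δφ/2) + cos φ₁ · cos φ₂ · sin²(Δλ/2) = 0.281033.
c = 2·atan2(√a, √(1−a)) = 1.11750 rad → d = 6371·c ≈ 7119.57 km.

7120 km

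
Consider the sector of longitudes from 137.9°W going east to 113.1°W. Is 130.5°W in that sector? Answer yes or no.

Band width going east from -137.9° to -113.1°: ((-113.1 − -137.9) mod 360) = 24.8°.
Offset of -130.5° east of the west edge: ((-130.5 − -137.9) mod 360) = 7.4°.
7.4° ≤ 24.8° ⇒ inside.

Yes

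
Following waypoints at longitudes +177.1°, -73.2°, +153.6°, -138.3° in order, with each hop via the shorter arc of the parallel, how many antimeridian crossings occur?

3

Leg 1: +177.1° → -73.2°, shortest Δλ = 109.7° (east) — crosses 180°.
Leg 2: -73.2° → +153.6°, shortest Δλ = -133.2° (west) — crosses 180°.
Leg 3: +153.6° → -138.3°, shortest Δλ = 68.1° (east) — crosses 180°.
Total crossings: 3.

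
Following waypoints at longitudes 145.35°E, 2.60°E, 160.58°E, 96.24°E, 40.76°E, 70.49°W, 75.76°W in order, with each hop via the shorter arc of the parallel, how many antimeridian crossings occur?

Leg 1: +145.35° → +2.60°, shortest Δλ = -142.75° (west) — does not cross 180°.
Leg 2: +2.60° → +160.58°, shortest Δλ = 157.98° (east) — does not cross 180°.
Leg 3: +160.58° → +96.24°, shortest Δλ = -64.34° (west) — does not cross 180°.
Leg 4: +96.24° → +40.76°, shortest Δλ = -55.48° (west) — does not cross 180°.
Leg 5: +40.76° → -70.49°, shortest Δλ = -111.25° (west) — does not cross 180°.
Leg 6: -70.49° → -75.76°, shortest Δλ = -5.27° (west) — does not cross 180°.
Total crossings: 0.

0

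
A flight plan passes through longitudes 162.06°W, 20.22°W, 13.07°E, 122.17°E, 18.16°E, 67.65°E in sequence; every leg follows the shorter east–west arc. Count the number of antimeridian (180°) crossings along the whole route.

0

Leg 1: -162.06° → -20.22°, shortest Δλ = 141.84° (east) — does not cross 180°.
Leg 2: -20.22° → +13.07°, shortest Δλ = 33.29° (east) — does not cross 180°.
Leg 3: +13.07° → +122.17°, shortest Δλ = 109.1° (east) — does not cross 180°.
Leg 4: +122.17° → +18.16°, shortest Δλ = -104.01° (west) — does not cross 180°.
Leg 5: +18.16° → +67.65°, shortest Δλ = 49.49° (east) — does not cross 180°.
Total crossings: 0.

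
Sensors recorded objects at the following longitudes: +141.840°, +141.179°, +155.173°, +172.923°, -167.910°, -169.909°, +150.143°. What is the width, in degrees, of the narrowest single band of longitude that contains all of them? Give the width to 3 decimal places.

50.911°

Sort the longitudes: -169.909°, -167.910°, +141.179°, +141.840°, +150.143°, +155.173°, +172.923°.
Eastward gaps between consecutive values (wrapping around): 1.999°, 309.089°, 0.661°, 8.303°, 5.030°, 17.750°, 17.168°.
Largest gap = 309.089° ⇒ minimal covering band is its complement: 360° − 309.089° = 50.911°.
Band runs from +141.179° eastward to -167.910°, crossing the antimeridian.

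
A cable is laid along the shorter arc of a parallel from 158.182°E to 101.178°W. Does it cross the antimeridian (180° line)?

Yes

Naïve |-101.178 − 158.182| = 259.36° > 180°, so the shorter arc goes the other way round — across 180°.
Signed shortest Δλ = ((-101.178 − 158.182 + 180) mod 360) − 180 = 100.64°.
Going east by 100.64° from +158.182° passes through 180° before reaching -101.178°.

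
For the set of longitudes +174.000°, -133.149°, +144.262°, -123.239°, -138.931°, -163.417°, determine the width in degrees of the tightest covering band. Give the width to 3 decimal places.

92.499°

Sort the longitudes: -163.417°, -138.931°, -133.149°, -123.239°, +144.262°, +174.000°.
Eastward gaps between consecutive values (wrapping around): 24.486°, 5.782°, 9.910°, 267.501°, 29.738°, 22.583°.
Largest gap = 267.501° ⇒ minimal covering band is its complement: 360° − 267.501° = 92.499°.
Band runs from +144.262° eastward to -123.239°, crossing the antimeridian.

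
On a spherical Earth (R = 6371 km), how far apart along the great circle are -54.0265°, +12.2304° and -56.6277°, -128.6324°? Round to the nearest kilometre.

Δλ = -128.6324 − 12.2304 = -140.8628°.
Δφ = -56.6277 − -54.0265 = -2.6012°.
a = sin²(Δφ/2) + cos φ₁ · cos φ₂ · sin²(Δλ/2) = 0.287388.
c = 2·atan2(√a, √(1−a)) = 1.13159 rad → d = 6371·c ≈ 7209.34 km.

7209 km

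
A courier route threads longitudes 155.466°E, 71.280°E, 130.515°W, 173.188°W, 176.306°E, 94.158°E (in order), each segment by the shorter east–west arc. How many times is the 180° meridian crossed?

Leg 1: +155.466° → +71.280°, shortest Δλ = -84.186° (west) — does not cross 180°.
Leg 2: +71.280° → -130.515°, shortest Δλ = 158.205° (east) — crosses 180°.
Leg 3: -130.515° → -173.188°, shortest Δλ = -42.673° (west) — does not cross 180°.
Leg 4: -173.188° → +176.306°, shortest Δλ = -10.506° (west) — crosses 180°.
Leg 5: +176.306° → +94.158°, shortest Δλ = -82.148° (west) — does not cross 180°.
Total crossings: 2.

2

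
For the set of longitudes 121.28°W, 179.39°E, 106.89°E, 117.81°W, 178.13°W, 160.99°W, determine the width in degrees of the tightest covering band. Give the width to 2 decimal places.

Sort the longitudes: -178.13°, -160.99°, -121.28°, -117.81°, +106.89°, +179.39°.
Eastward gaps between consecutive values (wrapping around): 17.14°, 39.71°, 3.47°, 224.70°, 72.50°, 2.48°.
Largest gap = 224.70° ⇒ minimal covering band is its complement: 360° − 224.70° = 135.30°.
Band runs from +106.89° eastward to -117.81°, crossing the antimeridian.

135.30°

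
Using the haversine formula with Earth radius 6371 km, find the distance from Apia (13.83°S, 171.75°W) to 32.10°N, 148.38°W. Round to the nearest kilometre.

5681 km

Δλ = -148.38 − -171.75 = 23.37°.
Δφ = 32.10 − -13.83 = 45.93°.
a = sin²(Δφ/2) + cos φ₁ · cos φ₂ · sin²(Δλ/2) = 0.185972.
c = 2·atan2(√a, √(1−a)) = 0.89174 rad → d = 6371·c ≈ 5681.30 km.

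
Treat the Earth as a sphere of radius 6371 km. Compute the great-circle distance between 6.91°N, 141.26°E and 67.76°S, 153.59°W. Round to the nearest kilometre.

Δλ = -153.59 − 141.26 = -294.85°; wrapped into (−180°, 180°]: 65.15°.
Δφ = -67.76 − 6.91 = -74.67°.
a = sin²(Δφ/2) + cos φ₁ · cos φ₂ · sin²(Δλ/2) = 0.476729.
c = 2·atan2(√a, √(1−a)) = 1.52424 rad → d = 6371·c ≈ 9710.92 km.

9711 km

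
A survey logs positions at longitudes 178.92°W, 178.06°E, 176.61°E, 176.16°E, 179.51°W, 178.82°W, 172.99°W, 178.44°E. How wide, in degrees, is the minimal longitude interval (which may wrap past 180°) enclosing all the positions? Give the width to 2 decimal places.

Sort the longitudes: -179.51°, -178.92°, -178.82°, -172.99°, +176.16°, +176.61°, +178.06°, +178.44°.
Eastward gaps between consecutive values (wrapping around): 0.59°, 0.10°, 5.83°, 349.15°, 0.45°, 1.45°, 0.38°, 2.05°.
Largest gap = 349.15° ⇒ minimal covering band is its complement: 360° − 349.15° = 10.85°.
Band runs from +176.16° eastward to -172.99°, crossing the antimeridian.

10.85°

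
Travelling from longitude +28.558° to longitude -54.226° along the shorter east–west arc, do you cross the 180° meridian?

Signed shortest Δλ = ((-54.226 − 28.558 + 180) mod 360) − 180 = -82.784°.
Going west by 82.784° from +28.558° reaches -54.226° without touching 180°.

No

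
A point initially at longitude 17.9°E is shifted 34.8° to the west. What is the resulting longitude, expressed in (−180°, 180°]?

16.9°W

Start at +17.9°; shift −34.8° → -16.9°.
-16.9° already lies in (−180°, 180°].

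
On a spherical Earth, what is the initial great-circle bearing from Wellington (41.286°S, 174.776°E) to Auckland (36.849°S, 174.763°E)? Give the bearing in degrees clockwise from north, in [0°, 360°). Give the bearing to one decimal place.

Δλ = 174.763 − 174.776 = -0.013°.
θ = atan2( sin Δλ · cos φ₂ , cos φ₁ · sin φ₂ − sin φ₁ · cos φ₂ · cos Δλ )
  = atan2(-0.00018, 0.07736) = -0.134° → normalised to [0°, 360°): 359.866°.

359.9°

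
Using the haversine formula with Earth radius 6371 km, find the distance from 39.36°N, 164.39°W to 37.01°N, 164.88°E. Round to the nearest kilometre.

2686 km

Δλ = 164.88 − -164.39 = 329.27°; wrapped into (−180°, 180°]: -30.73°.
Δφ = 37.01 − 39.36 = -2.35°.
a = sin²(Δφ/2) + cos φ₁ · cos φ₂ · sin²(Δλ/2) = 0.043767.
c = 2·atan2(√a, √(1−a)) = 0.42153 rad → d = 6371·c ≈ 2685.54 km.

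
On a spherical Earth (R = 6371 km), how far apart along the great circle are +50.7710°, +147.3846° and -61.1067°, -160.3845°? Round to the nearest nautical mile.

Δλ = -160.3845 − 147.3846 = -307.7691°; wrapped into (−180°, 180°]: 52.2309°.
Δφ = -61.1067 − 50.7710 = -111.8777°.
a = sin²(Δφ/2) + cos φ₁ · cos φ₂ · sin²(Δλ/2) = 0.745521.
c = 2·atan2(√a, √(1−a)) = 2.08408 rad → d = 6371·c ≈ 13277.69 km ≈ 7169.38 nmi.

7169 nmi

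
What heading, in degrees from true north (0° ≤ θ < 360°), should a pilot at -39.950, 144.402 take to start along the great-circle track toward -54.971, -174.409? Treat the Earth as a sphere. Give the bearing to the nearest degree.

Δλ = -174.409 − 144.402 = -318.811°; wrapped into (−180°, 180°]: 41.189°.
θ = atan2( sin Δλ · cos φ₂ , cos φ₁ · sin φ₂ − sin φ₁ · cos φ₂ · cos Δλ )
  = atan2(0.37800, -0.35038) = 132.828° → normalised to [0°, 360°): 132.828°.

133°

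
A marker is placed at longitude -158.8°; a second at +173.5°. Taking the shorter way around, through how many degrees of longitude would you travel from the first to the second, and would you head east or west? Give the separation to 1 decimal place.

27.7° west

Raw difference: 173.5 − -158.8 = 332.3°.
Normalise into (−180°, 180°]: 332.3° − 360° = -27.7°.
Negative ⇒ the second point lies to the west; separation 27.7°.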